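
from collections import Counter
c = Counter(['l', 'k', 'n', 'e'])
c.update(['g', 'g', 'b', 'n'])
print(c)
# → Counter({'n': 2, 'g': 2, 'l': 1, 'k': 1, 'e': 1, 'b': 1})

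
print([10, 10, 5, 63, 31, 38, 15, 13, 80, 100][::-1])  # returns [100, 80, 13, 15, 38, 31, 63, 5, 10, 10]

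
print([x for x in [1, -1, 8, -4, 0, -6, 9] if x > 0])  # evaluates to [1, 8, 9]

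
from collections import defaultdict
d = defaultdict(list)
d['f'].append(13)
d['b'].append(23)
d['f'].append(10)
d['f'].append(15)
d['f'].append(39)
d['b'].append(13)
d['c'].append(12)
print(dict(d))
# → {'f': [13, 10, 15, 39], 'b': [23, 13], 'c': [12]}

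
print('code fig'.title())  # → Code Fig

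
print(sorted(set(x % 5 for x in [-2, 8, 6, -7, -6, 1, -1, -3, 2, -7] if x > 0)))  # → [1, 2, 3]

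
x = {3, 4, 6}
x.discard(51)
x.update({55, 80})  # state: {3, 4, 6, 55, 80}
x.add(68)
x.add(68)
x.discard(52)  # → {3, 4, 6, 55, 68, 80}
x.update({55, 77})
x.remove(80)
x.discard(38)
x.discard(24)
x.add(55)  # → {3, 4, 6, 55, 68, 77}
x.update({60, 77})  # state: {3, 4, 6, 55, 60, 68, 77}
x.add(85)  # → {3, 4, 6, 55, 60, 68, 77, 85}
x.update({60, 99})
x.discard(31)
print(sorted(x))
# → [3, 4, 6, 55, 60, 68, 77, 85, 99]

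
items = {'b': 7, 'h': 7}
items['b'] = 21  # {'b': 21, 'h': 7}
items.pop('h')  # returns 7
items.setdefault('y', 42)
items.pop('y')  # 42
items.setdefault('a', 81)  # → 81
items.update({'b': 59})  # {'b': 59, 'a': 81}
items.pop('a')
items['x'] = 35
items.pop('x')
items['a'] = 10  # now {'b': 59, 'a': 10}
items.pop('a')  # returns 10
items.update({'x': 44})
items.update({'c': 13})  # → {'b': 59, 'x': 44, 'c': 13}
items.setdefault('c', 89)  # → 13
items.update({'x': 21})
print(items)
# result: {'b': 59, 'x': 21, 'c': 13}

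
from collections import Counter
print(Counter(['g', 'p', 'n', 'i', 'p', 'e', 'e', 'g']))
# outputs Counter({'g': 2, 'p': 2, 'e': 2, 'n': 1, 'i': 1})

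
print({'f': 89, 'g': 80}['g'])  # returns 80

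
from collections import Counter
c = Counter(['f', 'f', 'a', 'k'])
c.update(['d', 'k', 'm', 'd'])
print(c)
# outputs Counter({'f': 2, 'k': 2, 'd': 2, 'a': 1, 'm': 1})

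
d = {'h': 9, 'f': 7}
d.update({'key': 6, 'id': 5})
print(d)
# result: {'h': 9, 'f': 7, 'key': 6, 'id': 5}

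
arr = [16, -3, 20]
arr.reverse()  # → [20, -3, 16]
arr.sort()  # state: [-3, 16, 20]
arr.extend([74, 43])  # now [-3, 16, 20, 74, 43]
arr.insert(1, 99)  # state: [-3, 99, 16, 20, 74, 43]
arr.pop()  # 43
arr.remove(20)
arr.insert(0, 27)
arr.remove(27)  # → [-3, 99, 16, 74]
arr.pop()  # 74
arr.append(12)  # [-3, 99, 16, 12]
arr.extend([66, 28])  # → [-3, 99, 16, 12, 66, 28]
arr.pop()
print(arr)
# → [-3, 99, 16, 12, 66]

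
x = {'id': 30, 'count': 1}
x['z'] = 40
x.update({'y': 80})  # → {'id': 30, 'count': 1, 'z': 40, 'y': 80}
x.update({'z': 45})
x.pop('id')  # 30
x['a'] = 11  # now {'count': 1, 'z': 45, 'y': 80, 'a': 11}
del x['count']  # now {'z': 45, 'y': 80, 'a': 11}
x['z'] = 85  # {'z': 85, 'y': 80, 'a': 11}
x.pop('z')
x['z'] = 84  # {'y': 80, 'a': 11, 'z': 84}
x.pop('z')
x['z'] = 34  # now {'y': 80, 'a': 11, 'z': 34}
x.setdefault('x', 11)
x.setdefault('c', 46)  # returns 46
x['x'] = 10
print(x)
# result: {'y': 80, 'a': 11, 'z': 34, 'x': 10, 'c': 46}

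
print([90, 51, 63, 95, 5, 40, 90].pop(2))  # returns 63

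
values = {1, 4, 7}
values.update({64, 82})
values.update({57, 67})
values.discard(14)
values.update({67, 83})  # {1, 4, 7, 57, 64, 67, 82, 83}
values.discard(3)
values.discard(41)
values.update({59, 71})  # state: {1, 4, 7, 57, 59, 64, 67, 71, 82, 83}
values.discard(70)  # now {1, 4, 7, 57, 59, 64, 67, 71, 82, 83}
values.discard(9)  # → {1, 4, 7, 57, 59, 64, 67, 71, 82, 83}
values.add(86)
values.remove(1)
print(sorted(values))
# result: [4, 7, 57, 59, 64, 67, 71, 82, 83, 86]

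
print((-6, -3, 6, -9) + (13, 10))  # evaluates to (-6, -3, 6, -9, 13, 10)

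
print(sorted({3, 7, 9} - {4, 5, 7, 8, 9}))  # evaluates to [3]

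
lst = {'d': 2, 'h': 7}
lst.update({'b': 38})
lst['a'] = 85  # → {'d': 2, 'h': 7, 'b': 38, 'a': 85}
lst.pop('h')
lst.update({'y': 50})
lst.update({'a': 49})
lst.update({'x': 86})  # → {'d': 2, 'b': 38, 'a': 49, 'y': 50, 'x': 86}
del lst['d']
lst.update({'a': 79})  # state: {'b': 38, 'a': 79, 'y': 50, 'x': 86}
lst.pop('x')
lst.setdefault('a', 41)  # 79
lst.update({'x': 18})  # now {'b': 38, 'a': 79, 'y': 50, 'x': 18}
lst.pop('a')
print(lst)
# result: {'b': 38, 'y': 50, 'x': 18}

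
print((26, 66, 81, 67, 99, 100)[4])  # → 99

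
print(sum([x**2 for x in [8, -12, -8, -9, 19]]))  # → 714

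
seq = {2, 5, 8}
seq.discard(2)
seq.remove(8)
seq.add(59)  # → {5, 59}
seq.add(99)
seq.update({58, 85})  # {5, 58, 59, 85, 99}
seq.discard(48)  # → {5, 58, 59, 85, 99}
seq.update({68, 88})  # {5, 58, 59, 68, 85, 88, 99}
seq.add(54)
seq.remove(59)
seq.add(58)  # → {5, 54, 58, 68, 85, 88, 99}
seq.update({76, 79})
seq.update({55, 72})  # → {5, 54, 55, 58, 68, 72, 76, 79, 85, 88, 99}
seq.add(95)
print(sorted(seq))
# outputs [5, 54, 55, 58, 68, 72, 76, 79, 85, 88, 95, 99]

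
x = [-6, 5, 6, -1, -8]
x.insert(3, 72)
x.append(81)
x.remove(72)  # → [-6, 5, 6, -1, -8, 81]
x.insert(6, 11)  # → [-6, 5, 6, -1, -8, 81, 11]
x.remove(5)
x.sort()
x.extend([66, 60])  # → [-8, -6, -1, 6, 11, 81, 66, 60]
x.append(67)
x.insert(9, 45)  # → [-8, -6, -1, 6, 11, 81, 66, 60, 67, 45]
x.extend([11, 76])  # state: [-8, -6, -1, 6, 11, 81, 66, 60, 67, 45, 11, 76]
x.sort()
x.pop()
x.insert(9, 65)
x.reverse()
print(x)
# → [76, 67, 65, 66, 60, 45, 11, 11, 6, -1, -6, -8]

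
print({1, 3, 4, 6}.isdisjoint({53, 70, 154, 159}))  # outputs True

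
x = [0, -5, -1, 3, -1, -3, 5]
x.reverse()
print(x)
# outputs [5, -3, -1, 3, -1, -5, 0]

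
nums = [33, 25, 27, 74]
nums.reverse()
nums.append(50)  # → [74, 27, 25, 33, 50]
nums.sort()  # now [25, 27, 33, 50, 74]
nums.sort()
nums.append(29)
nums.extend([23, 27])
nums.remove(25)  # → [27, 33, 50, 74, 29, 23, 27]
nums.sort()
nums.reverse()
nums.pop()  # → 23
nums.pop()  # 27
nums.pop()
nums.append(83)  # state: [74, 50, 33, 29, 83]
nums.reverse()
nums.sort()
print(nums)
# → [29, 33, 50, 74, 83]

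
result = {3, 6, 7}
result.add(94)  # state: {3, 6, 7, 94}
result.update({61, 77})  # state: {3, 6, 7, 61, 77, 94}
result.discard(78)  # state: {3, 6, 7, 61, 77, 94}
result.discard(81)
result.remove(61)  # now {3, 6, 7, 77, 94}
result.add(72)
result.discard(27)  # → {3, 6, 7, 72, 77, 94}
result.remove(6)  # {3, 7, 72, 77, 94}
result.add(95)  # {3, 7, 72, 77, 94, 95}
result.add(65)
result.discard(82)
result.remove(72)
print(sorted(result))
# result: [3, 7, 65, 77, 94, 95]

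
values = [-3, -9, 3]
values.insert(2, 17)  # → [-3, -9, 17, 3]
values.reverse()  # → [3, 17, -9, -3]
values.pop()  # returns -3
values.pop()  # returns -9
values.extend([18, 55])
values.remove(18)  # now [3, 17, 55]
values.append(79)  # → [3, 17, 55, 79]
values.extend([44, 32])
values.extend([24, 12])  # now [3, 17, 55, 79, 44, 32, 24, 12]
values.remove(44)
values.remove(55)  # [3, 17, 79, 32, 24, 12]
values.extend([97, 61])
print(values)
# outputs [3, 17, 79, 32, 24, 12, 97, 61]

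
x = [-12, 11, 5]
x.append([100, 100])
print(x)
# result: [-12, 11, 5, [100, 100]]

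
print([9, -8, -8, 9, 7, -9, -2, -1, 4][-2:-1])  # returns [-1]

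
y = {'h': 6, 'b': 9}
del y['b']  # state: {'h': 6}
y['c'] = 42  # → {'h': 6, 'c': 42}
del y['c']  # {'h': 6}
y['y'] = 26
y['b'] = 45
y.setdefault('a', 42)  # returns 42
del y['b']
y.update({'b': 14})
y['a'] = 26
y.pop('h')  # 6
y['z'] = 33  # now {'y': 26, 'a': 26, 'b': 14, 'z': 33}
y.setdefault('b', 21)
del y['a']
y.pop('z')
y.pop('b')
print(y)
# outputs {'y': 26}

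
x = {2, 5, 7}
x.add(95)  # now {2, 5, 7, 95}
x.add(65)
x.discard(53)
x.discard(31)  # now {2, 5, 7, 65, 95}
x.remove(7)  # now {2, 5, 65, 95}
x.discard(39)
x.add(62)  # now {2, 5, 62, 65, 95}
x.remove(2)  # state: {5, 62, 65, 95}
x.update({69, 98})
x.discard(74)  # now {5, 62, 65, 69, 95, 98}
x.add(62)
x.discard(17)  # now {5, 62, 65, 69, 95, 98}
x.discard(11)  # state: {5, 62, 65, 69, 95, 98}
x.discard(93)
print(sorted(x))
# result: [5, 62, 65, 69, 95, 98]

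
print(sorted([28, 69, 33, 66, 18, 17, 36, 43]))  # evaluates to [17, 18, 28, 33, 36, 43, 66, 69]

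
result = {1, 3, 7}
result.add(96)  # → {1, 3, 7, 96}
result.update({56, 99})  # {1, 3, 7, 56, 96, 99}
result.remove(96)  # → {1, 3, 7, 56, 99}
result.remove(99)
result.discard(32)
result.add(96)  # {1, 3, 7, 56, 96}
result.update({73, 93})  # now {1, 3, 7, 56, 73, 93, 96}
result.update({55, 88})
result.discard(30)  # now {1, 3, 7, 55, 56, 73, 88, 93, 96}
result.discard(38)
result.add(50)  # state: {1, 3, 7, 50, 55, 56, 73, 88, 93, 96}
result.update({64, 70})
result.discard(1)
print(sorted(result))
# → [3, 7, 50, 55, 56, 64, 70, 73, 88, 93, 96]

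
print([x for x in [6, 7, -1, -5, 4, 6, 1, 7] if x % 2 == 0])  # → [6, 4, 6]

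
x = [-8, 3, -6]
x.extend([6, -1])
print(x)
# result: [-8, 3, -6, 6, -1]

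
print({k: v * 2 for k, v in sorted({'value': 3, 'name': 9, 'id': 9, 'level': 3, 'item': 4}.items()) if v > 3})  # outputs {'id': 18, 'item': 8, 'name': 18}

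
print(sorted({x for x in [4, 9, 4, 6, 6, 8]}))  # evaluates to [4, 6, 8, 9]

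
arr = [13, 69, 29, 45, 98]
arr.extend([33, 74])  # [13, 69, 29, 45, 98, 33, 74]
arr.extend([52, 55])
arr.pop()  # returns 55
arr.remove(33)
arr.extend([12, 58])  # [13, 69, 29, 45, 98, 74, 52, 12, 58]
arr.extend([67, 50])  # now [13, 69, 29, 45, 98, 74, 52, 12, 58, 67, 50]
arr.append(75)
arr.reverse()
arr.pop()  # 13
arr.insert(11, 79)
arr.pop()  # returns 79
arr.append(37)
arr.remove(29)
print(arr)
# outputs [75, 50, 67, 58, 12, 52, 74, 98, 45, 69, 37]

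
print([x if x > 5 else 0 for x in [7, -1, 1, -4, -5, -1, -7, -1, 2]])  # [7, 0, 0, 0, 0, 0, 0, 0, 0]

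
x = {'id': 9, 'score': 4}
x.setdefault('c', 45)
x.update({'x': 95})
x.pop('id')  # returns 9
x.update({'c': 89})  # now {'score': 4, 'c': 89, 'x': 95}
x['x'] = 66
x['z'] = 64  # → {'score': 4, 'c': 89, 'x': 66, 'z': 64}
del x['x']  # {'score': 4, 'c': 89, 'z': 64}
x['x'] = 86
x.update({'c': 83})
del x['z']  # {'score': 4, 'c': 83, 'x': 86}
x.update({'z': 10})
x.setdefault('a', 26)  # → 26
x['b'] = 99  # {'score': 4, 'c': 83, 'x': 86, 'z': 10, 'a': 26, 'b': 99}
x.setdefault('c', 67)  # 83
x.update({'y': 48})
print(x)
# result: {'score': 4, 'c': 83, 'x': 86, 'z': 10, 'a': 26, 'b': 99, 'y': 48}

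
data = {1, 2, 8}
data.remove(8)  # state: {1, 2}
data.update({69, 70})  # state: {1, 2, 69, 70}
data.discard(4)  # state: {1, 2, 69, 70}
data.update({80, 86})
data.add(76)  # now {1, 2, 69, 70, 76, 80, 86}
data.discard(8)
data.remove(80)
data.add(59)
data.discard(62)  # {1, 2, 59, 69, 70, 76, 86}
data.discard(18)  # {1, 2, 59, 69, 70, 76, 86}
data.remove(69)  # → {1, 2, 59, 70, 76, 86}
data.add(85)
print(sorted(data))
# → [1, 2, 59, 70, 76, 85, 86]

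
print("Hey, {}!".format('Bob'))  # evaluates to Hey, Bob!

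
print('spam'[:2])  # sp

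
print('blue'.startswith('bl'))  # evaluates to True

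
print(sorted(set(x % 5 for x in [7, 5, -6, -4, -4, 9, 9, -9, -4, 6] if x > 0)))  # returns [0, 1, 2, 4]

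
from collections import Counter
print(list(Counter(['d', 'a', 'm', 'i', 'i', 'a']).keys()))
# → ['d', 'a', 'm', 'i']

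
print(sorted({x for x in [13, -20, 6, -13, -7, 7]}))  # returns [-20, -13, -7, 6, 7, 13]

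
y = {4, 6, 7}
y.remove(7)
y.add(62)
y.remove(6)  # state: {4, 62}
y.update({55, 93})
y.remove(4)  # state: {55, 62, 93}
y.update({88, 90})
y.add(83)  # {55, 62, 83, 88, 90, 93}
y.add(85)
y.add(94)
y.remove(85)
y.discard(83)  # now {55, 62, 88, 90, 93, 94}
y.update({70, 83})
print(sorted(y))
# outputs [55, 62, 70, 83, 88, 90, 93, 94]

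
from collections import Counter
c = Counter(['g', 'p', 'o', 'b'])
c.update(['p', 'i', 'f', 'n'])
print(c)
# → Counter({'p': 2, 'g': 1, 'o': 1, 'b': 1, 'i': 1, 'f': 1, 'n': 1})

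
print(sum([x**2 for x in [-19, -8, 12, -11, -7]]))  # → 739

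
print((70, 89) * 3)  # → (70, 89, 70, 89, 70, 89)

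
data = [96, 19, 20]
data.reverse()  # [20, 19, 96]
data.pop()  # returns 96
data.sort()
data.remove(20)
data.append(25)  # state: [19, 25]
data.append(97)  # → [19, 25, 97]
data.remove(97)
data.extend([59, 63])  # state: [19, 25, 59, 63]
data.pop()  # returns 63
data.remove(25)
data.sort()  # [19, 59]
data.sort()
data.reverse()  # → [59, 19]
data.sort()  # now [19, 59]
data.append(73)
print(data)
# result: [19, 59, 73]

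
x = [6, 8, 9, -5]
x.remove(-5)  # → [6, 8, 9]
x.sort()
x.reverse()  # [9, 8, 6]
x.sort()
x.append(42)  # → [6, 8, 9, 42]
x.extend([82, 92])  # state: [6, 8, 9, 42, 82, 92]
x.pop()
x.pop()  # 82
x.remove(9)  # [6, 8, 42]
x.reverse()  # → [42, 8, 6]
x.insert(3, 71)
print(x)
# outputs [42, 8, 6, 71]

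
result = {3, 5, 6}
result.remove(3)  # {5, 6}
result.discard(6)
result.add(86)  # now {5, 86}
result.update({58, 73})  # {5, 58, 73, 86}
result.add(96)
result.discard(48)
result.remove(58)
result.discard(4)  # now {5, 73, 86, 96}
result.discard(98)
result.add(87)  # {5, 73, 86, 87, 96}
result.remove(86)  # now {5, 73, 87, 96}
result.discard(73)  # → {5, 87, 96}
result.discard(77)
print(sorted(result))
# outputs [5, 87, 96]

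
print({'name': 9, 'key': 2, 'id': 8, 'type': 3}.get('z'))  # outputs None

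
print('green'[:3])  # gre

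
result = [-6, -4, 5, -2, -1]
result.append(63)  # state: [-6, -4, 5, -2, -1, 63]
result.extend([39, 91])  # [-6, -4, 5, -2, -1, 63, 39, 91]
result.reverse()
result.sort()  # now [-6, -4, -2, -1, 5, 39, 63, 91]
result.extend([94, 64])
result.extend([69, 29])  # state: [-6, -4, -2, -1, 5, 39, 63, 91, 94, 64, 69, 29]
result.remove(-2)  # [-6, -4, -1, 5, 39, 63, 91, 94, 64, 69, 29]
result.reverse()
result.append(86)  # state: [29, 69, 64, 94, 91, 63, 39, 5, -1, -4, -6, 86]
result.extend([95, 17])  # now [29, 69, 64, 94, 91, 63, 39, 5, -1, -4, -6, 86, 95, 17]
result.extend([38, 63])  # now [29, 69, 64, 94, 91, 63, 39, 5, -1, -4, -6, 86, 95, 17, 38, 63]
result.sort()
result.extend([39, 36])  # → [-6, -4, -1, 5, 17, 29, 38, 39, 63, 63, 64, 69, 86, 91, 94, 95, 39, 36]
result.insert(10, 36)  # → [-6, -4, -1, 5, 17, 29, 38, 39, 63, 63, 36, 64, 69, 86, 91, 94, 95, 39, 36]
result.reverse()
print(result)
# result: [36, 39, 95, 94, 91, 86, 69, 64, 36, 63, 63, 39, 38, 29, 17, 5, -1, -4, -6]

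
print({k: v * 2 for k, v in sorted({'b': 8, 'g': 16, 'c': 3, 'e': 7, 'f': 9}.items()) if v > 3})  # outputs {'b': 16, 'e': 14, 'f': 18, 'g': 32}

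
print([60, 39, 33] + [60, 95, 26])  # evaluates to [60, 39, 33, 60, 95, 26]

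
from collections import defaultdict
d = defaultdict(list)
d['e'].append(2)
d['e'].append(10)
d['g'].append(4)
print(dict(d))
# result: {'e': [2, 10], 'g': [4]}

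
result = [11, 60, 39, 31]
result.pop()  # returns 31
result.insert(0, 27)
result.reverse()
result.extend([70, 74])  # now [39, 60, 11, 27, 70, 74]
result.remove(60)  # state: [39, 11, 27, 70, 74]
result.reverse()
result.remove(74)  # [70, 27, 11, 39]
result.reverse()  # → [39, 11, 27, 70]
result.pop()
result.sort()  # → [11, 27, 39]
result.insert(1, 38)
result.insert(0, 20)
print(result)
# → [20, 11, 38, 27, 39]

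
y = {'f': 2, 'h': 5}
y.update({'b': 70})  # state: {'f': 2, 'h': 5, 'b': 70}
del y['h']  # {'f': 2, 'b': 70}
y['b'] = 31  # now {'f': 2, 'b': 31}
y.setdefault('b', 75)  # 31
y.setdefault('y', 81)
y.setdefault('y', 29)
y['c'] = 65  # {'f': 2, 'b': 31, 'y': 81, 'c': 65}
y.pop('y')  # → 81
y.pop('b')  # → 31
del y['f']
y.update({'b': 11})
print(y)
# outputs {'c': 65, 'b': 11}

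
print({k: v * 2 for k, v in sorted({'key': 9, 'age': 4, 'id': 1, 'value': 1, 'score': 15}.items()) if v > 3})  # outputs {'age': 8, 'key': 18, 'score': 30}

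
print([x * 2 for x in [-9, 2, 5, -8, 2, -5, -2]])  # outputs [-18, 4, 10, -16, 4, -10, -4]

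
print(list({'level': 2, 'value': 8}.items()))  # [('level', 2), ('value', 8)]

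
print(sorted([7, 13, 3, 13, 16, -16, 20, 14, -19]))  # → [-19, -16, 3, 7, 13, 13, 14, 16, 20]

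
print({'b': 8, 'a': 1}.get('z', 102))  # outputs 102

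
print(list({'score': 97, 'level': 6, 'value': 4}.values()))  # [97, 6, 4]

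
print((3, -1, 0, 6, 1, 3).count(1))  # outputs 1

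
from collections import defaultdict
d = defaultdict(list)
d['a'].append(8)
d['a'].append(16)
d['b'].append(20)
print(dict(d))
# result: {'a': [8, 16], 'b': [20]}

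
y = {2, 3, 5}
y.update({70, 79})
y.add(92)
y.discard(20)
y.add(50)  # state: {2, 3, 5, 50, 70, 79, 92}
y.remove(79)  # {2, 3, 5, 50, 70, 92}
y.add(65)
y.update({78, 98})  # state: {2, 3, 5, 50, 65, 70, 78, 92, 98}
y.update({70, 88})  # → {2, 3, 5, 50, 65, 70, 78, 88, 92, 98}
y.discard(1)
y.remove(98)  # {2, 3, 5, 50, 65, 70, 78, 88, 92}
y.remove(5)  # {2, 3, 50, 65, 70, 78, 88, 92}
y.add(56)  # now {2, 3, 50, 56, 65, 70, 78, 88, 92}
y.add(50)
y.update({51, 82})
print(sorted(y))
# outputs [2, 3, 50, 51, 56, 65, 70, 78, 82, 88, 92]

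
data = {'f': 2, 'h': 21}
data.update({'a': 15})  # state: {'f': 2, 'h': 21, 'a': 15}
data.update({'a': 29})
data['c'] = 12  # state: {'f': 2, 'h': 21, 'a': 29, 'c': 12}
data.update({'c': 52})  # {'f': 2, 'h': 21, 'a': 29, 'c': 52}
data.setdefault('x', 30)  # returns 30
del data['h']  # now {'f': 2, 'a': 29, 'c': 52, 'x': 30}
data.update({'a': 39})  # {'f': 2, 'a': 39, 'c': 52, 'x': 30}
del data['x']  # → {'f': 2, 'a': 39, 'c': 52}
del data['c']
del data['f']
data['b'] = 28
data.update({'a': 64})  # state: {'a': 64, 'b': 28}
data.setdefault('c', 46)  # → 46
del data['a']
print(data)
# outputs {'b': 28, 'c': 46}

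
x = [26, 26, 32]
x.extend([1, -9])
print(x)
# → [26, 26, 32, 1, -9]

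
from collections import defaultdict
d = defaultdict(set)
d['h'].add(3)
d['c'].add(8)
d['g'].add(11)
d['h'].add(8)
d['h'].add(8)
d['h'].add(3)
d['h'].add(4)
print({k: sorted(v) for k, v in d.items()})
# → {'h': [3, 4, 8], 'c': [8], 'g': [11]}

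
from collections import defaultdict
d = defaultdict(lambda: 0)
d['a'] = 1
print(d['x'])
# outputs 0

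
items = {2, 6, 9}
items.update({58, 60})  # {2, 6, 9, 58, 60}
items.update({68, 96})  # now {2, 6, 9, 58, 60, 68, 96}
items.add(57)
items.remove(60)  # {2, 6, 9, 57, 58, 68, 96}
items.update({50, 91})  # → {2, 6, 9, 50, 57, 58, 68, 91, 96}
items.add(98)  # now {2, 6, 9, 50, 57, 58, 68, 91, 96, 98}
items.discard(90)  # {2, 6, 9, 50, 57, 58, 68, 91, 96, 98}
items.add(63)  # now {2, 6, 9, 50, 57, 58, 63, 68, 91, 96, 98}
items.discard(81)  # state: {2, 6, 9, 50, 57, 58, 63, 68, 91, 96, 98}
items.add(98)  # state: {2, 6, 9, 50, 57, 58, 63, 68, 91, 96, 98}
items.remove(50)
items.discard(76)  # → {2, 6, 9, 57, 58, 63, 68, 91, 96, 98}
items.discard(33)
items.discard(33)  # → {2, 6, 9, 57, 58, 63, 68, 91, 96, 98}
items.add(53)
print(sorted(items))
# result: [2, 6, 9, 53, 57, 58, 63, 68, 91, 96, 98]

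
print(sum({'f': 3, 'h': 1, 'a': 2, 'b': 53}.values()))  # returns 59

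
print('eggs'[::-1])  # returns sgge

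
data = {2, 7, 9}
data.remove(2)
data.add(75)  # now {7, 9, 75}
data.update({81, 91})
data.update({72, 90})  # {7, 9, 72, 75, 81, 90, 91}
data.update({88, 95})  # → {7, 9, 72, 75, 81, 88, 90, 91, 95}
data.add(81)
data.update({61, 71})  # {7, 9, 61, 71, 72, 75, 81, 88, 90, 91, 95}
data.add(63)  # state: {7, 9, 61, 63, 71, 72, 75, 81, 88, 90, 91, 95}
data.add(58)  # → {7, 9, 58, 61, 63, 71, 72, 75, 81, 88, 90, 91, 95}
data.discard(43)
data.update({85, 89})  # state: {7, 9, 58, 61, 63, 71, 72, 75, 81, 85, 88, 89, 90, 91, 95}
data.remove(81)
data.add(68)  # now {7, 9, 58, 61, 63, 68, 71, 72, 75, 85, 88, 89, 90, 91, 95}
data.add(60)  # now {7, 9, 58, 60, 61, 63, 68, 71, 72, 75, 85, 88, 89, 90, 91, 95}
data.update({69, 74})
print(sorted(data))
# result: [7, 9, 58, 60, 61, 63, 68, 69, 71, 72, 74, 75, 85, 88, 89, 90, 91, 95]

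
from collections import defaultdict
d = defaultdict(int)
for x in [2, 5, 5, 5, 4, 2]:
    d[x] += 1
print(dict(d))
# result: {2: 2, 5: 3, 4: 1}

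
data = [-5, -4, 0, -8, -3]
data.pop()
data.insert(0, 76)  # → [76, -5, -4, 0, -8]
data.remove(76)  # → [-5, -4, 0, -8]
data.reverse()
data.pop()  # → -5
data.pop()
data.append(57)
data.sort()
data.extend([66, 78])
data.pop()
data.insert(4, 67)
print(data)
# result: [-8, 0, 57, 66, 67]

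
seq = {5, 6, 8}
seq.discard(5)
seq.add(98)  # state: {6, 8, 98}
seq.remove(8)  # {6, 98}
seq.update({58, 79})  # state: {6, 58, 79, 98}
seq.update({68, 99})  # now {6, 58, 68, 79, 98, 99}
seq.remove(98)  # {6, 58, 68, 79, 99}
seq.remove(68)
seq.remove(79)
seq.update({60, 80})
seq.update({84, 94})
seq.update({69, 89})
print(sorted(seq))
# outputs [6, 58, 60, 69, 80, 84, 89, 94, 99]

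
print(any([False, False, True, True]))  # True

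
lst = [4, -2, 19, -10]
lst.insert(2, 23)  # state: [4, -2, 23, 19, -10]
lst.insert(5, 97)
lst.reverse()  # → [97, -10, 19, 23, -2, 4]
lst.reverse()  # [4, -2, 23, 19, -10, 97]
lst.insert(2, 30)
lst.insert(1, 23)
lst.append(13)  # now [4, 23, -2, 30, 23, 19, -10, 97, 13]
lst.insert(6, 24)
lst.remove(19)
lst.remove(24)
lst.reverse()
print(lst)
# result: [13, 97, -10, 23, 30, -2, 23, 4]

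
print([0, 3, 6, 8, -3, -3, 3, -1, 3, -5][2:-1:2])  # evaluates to [6, -3, 3, 3]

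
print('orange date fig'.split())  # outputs ['orange', 'date', 'fig']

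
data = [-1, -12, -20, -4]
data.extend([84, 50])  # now [-1, -12, -20, -4, 84, 50]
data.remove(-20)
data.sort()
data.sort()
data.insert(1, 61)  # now [-12, 61, -4, -1, 50, 84]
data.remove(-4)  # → [-12, 61, -1, 50, 84]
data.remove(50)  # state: [-12, 61, -1, 84]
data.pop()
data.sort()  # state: [-12, -1, 61]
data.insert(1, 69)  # [-12, 69, -1, 61]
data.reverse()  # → [61, -1, 69, -12]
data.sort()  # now [-12, -1, 61, 69]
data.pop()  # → 69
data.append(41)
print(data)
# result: [-12, -1, 61, 41]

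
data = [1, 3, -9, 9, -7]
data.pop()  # -7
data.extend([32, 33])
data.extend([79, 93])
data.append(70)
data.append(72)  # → [1, 3, -9, 9, 32, 33, 79, 93, 70, 72]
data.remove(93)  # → [1, 3, -9, 9, 32, 33, 79, 70, 72]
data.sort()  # [-9, 1, 3, 9, 32, 33, 70, 72, 79]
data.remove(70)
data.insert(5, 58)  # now [-9, 1, 3, 9, 32, 58, 33, 72, 79]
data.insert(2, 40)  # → [-9, 1, 40, 3, 9, 32, 58, 33, 72, 79]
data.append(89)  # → [-9, 1, 40, 3, 9, 32, 58, 33, 72, 79, 89]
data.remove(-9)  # [1, 40, 3, 9, 32, 58, 33, 72, 79, 89]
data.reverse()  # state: [89, 79, 72, 33, 58, 32, 9, 3, 40, 1]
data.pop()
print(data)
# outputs [89, 79, 72, 33, 58, 32, 9, 3, 40]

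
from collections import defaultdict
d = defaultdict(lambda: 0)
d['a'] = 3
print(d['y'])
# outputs 0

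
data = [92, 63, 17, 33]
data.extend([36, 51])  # [92, 63, 17, 33, 36, 51]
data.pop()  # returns 51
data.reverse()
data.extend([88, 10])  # [36, 33, 17, 63, 92, 88, 10]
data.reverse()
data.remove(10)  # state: [88, 92, 63, 17, 33, 36]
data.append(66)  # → [88, 92, 63, 17, 33, 36, 66]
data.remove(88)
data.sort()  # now [17, 33, 36, 63, 66, 92]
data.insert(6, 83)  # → [17, 33, 36, 63, 66, 92, 83]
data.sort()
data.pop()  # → 92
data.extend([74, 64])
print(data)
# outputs [17, 33, 36, 63, 66, 83, 74, 64]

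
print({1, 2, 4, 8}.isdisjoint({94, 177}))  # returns True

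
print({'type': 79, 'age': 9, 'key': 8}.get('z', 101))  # 101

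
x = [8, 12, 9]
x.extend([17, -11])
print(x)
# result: [8, 12, 9, 17, -11]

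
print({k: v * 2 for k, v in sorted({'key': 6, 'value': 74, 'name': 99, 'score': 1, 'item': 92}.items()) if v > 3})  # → {'item': 184, 'key': 12, 'name': 198, 'value': 148}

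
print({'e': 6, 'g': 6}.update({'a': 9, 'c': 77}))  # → None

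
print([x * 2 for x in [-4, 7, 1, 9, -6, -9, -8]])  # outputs [-8, 14, 2, 18, -12, -18, -16]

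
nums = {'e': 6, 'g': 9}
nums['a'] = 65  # {'e': 6, 'g': 9, 'a': 65}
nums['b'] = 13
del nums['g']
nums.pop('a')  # 65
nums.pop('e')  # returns 6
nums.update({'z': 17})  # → {'b': 13, 'z': 17}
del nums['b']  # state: {'z': 17}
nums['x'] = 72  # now {'z': 17, 'x': 72}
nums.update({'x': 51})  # {'z': 17, 'x': 51}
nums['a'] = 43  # {'z': 17, 'x': 51, 'a': 43}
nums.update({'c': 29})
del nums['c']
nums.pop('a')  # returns 43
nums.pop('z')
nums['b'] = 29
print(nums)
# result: {'x': 51, 'b': 29}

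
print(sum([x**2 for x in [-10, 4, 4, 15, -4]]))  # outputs 373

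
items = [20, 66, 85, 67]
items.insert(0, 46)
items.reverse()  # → [67, 85, 66, 20, 46]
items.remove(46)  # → [67, 85, 66, 20]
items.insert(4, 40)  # [67, 85, 66, 20, 40]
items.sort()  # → [20, 40, 66, 67, 85]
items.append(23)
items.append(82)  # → [20, 40, 66, 67, 85, 23, 82]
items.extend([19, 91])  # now [20, 40, 66, 67, 85, 23, 82, 19, 91]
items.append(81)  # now [20, 40, 66, 67, 85, 23, 82, 19, 91, 81]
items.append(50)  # [20, 40, 66, 67, 85, 23, 82, 19, 91, 81, 50]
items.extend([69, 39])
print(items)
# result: [20, 40, 66, 67, 85, 23, 82, 19, 91, 81, 50, 69, 39]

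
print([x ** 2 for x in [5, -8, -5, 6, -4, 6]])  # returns [25, 64, 25, 36, 16, 36]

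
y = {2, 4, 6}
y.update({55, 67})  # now {2, 4, 6, 55, 67}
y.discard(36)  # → {2, 4, 6, 55, 67}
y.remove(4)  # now {2, 6, 55, 67}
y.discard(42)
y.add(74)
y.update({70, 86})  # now {2, 6, 55, 67, 70, 74, 86}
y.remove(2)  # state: {6, 55, 67, 70, 74, 86}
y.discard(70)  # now {6, 55, 67, 74, 86}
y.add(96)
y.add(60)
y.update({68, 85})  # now {6, 55, 60, 67, 68, 74, 85, 86, 96}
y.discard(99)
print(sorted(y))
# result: [6, 55, 60, 67, 68, 74, 85, 86, 96]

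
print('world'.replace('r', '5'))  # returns wo5ld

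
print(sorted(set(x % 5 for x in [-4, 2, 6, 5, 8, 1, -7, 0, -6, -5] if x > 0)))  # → [0, 1, 2, 3]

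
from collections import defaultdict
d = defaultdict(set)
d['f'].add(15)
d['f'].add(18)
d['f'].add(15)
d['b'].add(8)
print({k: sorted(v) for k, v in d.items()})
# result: {'f': [15, 18], 'b': [8]}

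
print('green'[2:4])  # ee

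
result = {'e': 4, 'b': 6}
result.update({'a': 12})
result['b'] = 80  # {'e': 4, 'b': 80, 'a': 12}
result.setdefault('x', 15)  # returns 15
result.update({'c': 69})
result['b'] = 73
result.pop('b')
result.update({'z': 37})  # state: {'e': 4, 'a': 12, 'x': 15, 'c': 69, 'z': 37}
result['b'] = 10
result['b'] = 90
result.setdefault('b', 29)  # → 90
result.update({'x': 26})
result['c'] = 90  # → {'e': 4, 'a': 12, 'x': 26, 'c': 90, 'z': 37, 'b': 90}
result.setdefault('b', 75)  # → 90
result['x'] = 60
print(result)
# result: {'e': 4, 'a': 12, 'x': 60, 'c': 90, 'z': 37, 'b': 90}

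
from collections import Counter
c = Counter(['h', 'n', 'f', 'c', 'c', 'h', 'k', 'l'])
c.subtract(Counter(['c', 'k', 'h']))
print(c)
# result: Counter({'h': 1, 'n': 1, 'f': 1, 'c': 1, 'l': 1, 'k': 0})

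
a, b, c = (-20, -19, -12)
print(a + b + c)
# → -51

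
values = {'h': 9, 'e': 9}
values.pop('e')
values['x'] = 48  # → {'h': 9, 'x': 48}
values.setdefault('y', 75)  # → 75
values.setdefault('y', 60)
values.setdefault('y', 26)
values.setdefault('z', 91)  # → 91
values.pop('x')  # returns 48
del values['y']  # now {'h': 9, 'z': 91}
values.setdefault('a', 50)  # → 50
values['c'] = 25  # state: {'h': 9, 'z': 91, 'a': 50, 'c': 25}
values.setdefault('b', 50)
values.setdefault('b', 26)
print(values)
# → {'h': 9, 'z': 91, 'a': 50, 'c': 25, 'b': 50}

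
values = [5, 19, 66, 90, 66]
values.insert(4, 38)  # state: [5, 19, 66, 90, 38, 66]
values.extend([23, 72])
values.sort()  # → [5, 19, 23, 38, 66, 66, 72, 90]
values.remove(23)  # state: [5, 19, 38, 66, 66, 72, 90]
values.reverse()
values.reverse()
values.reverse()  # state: [90, 72, 66, 66, 38, 19, 5]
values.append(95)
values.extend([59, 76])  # [90, 72, 66, 66, 38, 19, 5, 95, 59, 76]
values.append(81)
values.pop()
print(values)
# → [90, 72, 66, 66, 38, 19, 5, 95, 59, 76]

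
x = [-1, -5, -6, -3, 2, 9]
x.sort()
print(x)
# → [-6, -5, -3, -1, 2, 9]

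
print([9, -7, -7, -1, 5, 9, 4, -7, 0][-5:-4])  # [5]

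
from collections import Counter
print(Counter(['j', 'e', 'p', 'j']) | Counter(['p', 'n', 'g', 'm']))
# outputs Counter({'j': 2, 'e': 1, 'p': 1, 'n': 1, 'g': 1, 'm': 1})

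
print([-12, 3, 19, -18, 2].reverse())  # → None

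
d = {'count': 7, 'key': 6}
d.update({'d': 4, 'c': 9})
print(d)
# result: {'count': 7, 'key': 6, 'd': 4, 'c': 9}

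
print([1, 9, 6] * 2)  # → [1, 9, 6, 1, 9, 6]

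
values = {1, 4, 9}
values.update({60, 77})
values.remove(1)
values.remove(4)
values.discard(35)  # {9, 60, 77}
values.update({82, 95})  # {9, 60, 77, 82, 95}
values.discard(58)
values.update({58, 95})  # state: {9, 58, 60, 77, 82, 95}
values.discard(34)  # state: {9, 58, 60, 77, 82, 95}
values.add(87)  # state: {9, 58, 60, 77, 82, 87, 95}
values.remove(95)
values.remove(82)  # {9, 58, 60, 77, 87}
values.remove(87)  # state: {9, 58, 60, 77}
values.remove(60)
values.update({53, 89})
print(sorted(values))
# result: [9, 53, 58, 77, 89]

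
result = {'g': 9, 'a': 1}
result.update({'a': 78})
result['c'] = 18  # {'g': 9, 'a': 78, 'c': 18}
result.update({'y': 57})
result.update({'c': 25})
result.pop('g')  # 9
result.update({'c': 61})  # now {'a': 78, 'c': 61, 'y': 57}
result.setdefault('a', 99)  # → 78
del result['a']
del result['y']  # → {'c': 61}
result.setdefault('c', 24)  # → 61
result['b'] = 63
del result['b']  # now {'c': 61}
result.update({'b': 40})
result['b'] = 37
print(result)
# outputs {'c': 61, 'b': 37}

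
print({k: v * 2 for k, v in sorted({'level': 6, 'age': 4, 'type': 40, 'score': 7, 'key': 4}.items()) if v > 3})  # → {'age': 8, 'key': 8, 'level': 12, 'score': 14, 'type': 80}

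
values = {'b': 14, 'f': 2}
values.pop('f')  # 2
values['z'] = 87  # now {'b': 14, 'z': 87}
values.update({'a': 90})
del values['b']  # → {'z': 87, 'a': 90}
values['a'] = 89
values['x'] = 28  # {'z': 87, 'a': 89, 'x': 28}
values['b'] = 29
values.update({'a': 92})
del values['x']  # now {'z': 87, 'a': 92, 'b': 29}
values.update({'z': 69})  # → {'z': 69, 'a': 92, 'b': 29}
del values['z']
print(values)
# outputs {'a': 92, 'b': 29}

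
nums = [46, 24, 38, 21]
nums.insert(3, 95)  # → [46, 24, 38, 95, 21]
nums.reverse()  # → [21, 95, 38, 24, 46]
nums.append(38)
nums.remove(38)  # [21, 95, 24, 46, 38]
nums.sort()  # [21, 24, 38, 46, 95]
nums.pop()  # 95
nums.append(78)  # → [21, 24, 38, 46, 78]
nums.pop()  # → 78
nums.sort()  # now [21, 24, 38, 46]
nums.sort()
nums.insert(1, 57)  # [21, 57, 24, 38, 46]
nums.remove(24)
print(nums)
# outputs [21, 57, 38, 46]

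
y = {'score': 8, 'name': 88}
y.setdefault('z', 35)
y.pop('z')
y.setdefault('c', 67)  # 67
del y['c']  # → {'score': 8, 'name': 88}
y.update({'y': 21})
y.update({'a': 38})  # {'score': 8, 'name': 88, 'y': 21, 'a': 38}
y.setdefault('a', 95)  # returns 38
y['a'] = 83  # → {'score': 8, 'name': 88, 'y': 21, 'a': 83}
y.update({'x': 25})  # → {'score': 8, 'name': 88, 'y': 21, 'a': 83, 'x': 25}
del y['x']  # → {'score': 8, 'name': 88, 'y': 21, 'a': 83}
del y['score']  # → {'name': 88, 'y': 21, 'a': 83}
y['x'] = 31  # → {'name': 88, 'y': 21, 'a': 83, 'x': 31}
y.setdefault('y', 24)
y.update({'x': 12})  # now {'name': 88, 'y': 21, 'a': 83, 'x': 12}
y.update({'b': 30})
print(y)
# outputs {'name': 88, 'y': 21, 'a': 83, 'x': 12, 'b': 30}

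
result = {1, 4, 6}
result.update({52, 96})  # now {1, 4, 6, 52, 96}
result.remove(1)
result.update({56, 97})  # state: {4, 6, 52, 56, 96, 97}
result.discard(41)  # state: {4, 6, 52, 56, 96, 97}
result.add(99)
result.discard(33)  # {4, 6, 52, 56, 96, 97, 99}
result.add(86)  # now {4, 6, 52, 56, 86, 96, 97, 99}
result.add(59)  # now {4, 6, 52, 56, 59, 86, 96, 97, 99}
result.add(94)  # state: {4, 6, 52, 56, 59, 86, 94, 96, 97, 99}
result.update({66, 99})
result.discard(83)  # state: {4, 6, 52, 56, 59, 66, 86, 94, 96, 97, 99}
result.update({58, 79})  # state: {4, 6, 52, 56, 58, 59, 66, 79, 86, 94, 96, 97, 99}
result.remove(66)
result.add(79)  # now {4, 6, 52, 56, 58, 59, 79, 86, 94, 96, 97, 99}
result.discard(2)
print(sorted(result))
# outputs [4, 6, 52, 56, 58, 59, 79, 86, 94, 96, 97, 99]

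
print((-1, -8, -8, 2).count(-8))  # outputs 2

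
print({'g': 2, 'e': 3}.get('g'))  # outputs 2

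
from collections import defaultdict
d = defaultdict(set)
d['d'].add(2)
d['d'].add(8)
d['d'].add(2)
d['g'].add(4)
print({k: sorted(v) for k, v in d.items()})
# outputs {'d': [2, 8], 'g': [4]}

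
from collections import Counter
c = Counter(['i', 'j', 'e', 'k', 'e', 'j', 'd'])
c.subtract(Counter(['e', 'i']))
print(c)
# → Counter({'j': 2, 'e': 1, 'k': 1, 'd': 1, 'i': 0})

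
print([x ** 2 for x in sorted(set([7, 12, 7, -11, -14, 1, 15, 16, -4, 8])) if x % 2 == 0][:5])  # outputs [196, 16, 64, 144, 256]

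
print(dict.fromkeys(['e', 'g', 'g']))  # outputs {'e': None, 'g': None}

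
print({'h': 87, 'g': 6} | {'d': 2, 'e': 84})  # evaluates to {'h': 87, 'g': 6, 'd': 2, 'e': 84}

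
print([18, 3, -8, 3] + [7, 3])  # [18, 3, -8, 3, 7, 3]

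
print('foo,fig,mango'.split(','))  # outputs ['foo', 'fig', 'mango']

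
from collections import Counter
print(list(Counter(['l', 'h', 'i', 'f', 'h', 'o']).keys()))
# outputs ['l', 'h', 'i', 'f', 'o']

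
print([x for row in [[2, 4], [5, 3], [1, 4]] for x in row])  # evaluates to [2, 4, 5, 3, 1, 4]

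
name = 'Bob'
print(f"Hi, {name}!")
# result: Hi, Bob!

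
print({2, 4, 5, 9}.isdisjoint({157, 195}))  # True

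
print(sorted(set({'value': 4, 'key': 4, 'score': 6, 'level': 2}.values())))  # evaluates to [2, 4, 6]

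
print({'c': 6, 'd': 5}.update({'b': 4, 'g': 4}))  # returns None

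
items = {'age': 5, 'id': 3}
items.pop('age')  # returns 5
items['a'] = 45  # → {'id': 3, 'a': 45}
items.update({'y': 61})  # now {'id': 3, 'a': 45, 'y': 61}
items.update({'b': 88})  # {'id': 3, 'a': 45, 'y': 61, 'b': 88}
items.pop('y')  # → 61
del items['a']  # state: {'id': 3, 'b': 88}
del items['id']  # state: {'b': 88}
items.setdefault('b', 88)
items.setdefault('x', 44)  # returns 44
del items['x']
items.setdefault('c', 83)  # 83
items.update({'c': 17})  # {'b': 88, 'c': 17}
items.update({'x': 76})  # {'b': 88, 'c': 17, 'x': 76}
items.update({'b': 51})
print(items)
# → {'b': 51, 'c': 17, 'x': 76}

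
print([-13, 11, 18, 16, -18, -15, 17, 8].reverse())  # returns None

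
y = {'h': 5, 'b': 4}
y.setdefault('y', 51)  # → 51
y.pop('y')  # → 51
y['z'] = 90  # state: {'h': 5, 'b': 4, 'z': 90}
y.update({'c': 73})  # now {'h': 5, 'b': 4, 'z': 90, 'c': 73}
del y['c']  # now {'h': 5, 'b': 4, 'z': 90}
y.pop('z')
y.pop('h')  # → 5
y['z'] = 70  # {'b': 4, 'z': 70}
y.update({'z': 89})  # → {'b': 4, 'z': 89}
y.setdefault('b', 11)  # 4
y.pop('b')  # 4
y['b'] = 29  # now {'z': 89, 'b': 29}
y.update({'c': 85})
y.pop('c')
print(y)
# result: {'z': 89, 'b': 29}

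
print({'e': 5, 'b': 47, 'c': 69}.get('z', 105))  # 105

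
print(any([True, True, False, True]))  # True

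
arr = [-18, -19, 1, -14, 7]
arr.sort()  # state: [-19, -18, -14, 1, 7]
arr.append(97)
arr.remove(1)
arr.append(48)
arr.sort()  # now [-19, -18, -14, 7, 48, 97]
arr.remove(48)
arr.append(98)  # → [-19, -18, -14, 7, 97, 98]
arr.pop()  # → 98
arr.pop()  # 97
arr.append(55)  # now [-19, -18, -14, 7, 55]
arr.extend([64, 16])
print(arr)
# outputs [-19, -18, -14, 7, 55, 64, 16]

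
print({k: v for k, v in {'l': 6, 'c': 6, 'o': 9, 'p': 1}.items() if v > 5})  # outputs {'l': 6, 'c': 6, 'o': 9}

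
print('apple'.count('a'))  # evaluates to 1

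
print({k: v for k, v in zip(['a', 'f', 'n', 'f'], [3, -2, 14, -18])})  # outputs {'a': 3, 'f': -18, 'n': 14}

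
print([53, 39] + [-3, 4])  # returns [53, 39, -3, 4]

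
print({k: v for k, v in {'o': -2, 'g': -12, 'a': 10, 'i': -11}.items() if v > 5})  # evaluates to {'a': 10}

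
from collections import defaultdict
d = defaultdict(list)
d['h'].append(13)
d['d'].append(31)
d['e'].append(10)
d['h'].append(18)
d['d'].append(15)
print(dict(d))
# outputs {'h': [13, 18], 'd': [31, 15], 'e': [10]}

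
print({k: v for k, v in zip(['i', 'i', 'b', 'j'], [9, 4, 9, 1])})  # {'i': 4, 'b': 9, 'j': 1}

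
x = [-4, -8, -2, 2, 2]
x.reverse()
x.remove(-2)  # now [2, 2, -8, -4]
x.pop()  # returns -4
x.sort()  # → [-8, 2, 2]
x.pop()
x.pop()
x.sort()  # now [-8]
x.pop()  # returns -8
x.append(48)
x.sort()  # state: [48]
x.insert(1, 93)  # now [48, 93]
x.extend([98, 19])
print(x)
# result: [48, 93, 98, 19]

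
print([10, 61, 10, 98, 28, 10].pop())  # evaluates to 10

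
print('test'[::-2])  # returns te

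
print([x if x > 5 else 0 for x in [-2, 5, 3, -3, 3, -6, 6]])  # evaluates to [0, 0, 0, 0, 0, 0, 6]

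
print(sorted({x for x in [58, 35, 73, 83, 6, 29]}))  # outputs [6, 29, 35, 58, 73, 83]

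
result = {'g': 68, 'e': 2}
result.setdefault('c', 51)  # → 51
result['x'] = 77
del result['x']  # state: {'g': 68, 'e': 2, 'c': 51}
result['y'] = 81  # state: {'g': 68, 'e': 2, 'c': 51, 'y': 81}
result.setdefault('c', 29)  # 51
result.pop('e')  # 2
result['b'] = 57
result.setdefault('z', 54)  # 54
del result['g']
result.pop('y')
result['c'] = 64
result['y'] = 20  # {'c': 64, 'b': 57, 'z': 54, 'y': 20}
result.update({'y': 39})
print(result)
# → {'c': 64, 'b': 57, 'z': 54, 'y': 39}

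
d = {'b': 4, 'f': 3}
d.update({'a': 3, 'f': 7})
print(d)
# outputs {'b': 4, 'f': 7, 'a': 3}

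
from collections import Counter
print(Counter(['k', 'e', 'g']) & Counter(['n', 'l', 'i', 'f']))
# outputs Counter()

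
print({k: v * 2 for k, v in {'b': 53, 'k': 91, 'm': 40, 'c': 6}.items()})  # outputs {'b': 106, 'k': 182, 'm': 80, 'c': 12}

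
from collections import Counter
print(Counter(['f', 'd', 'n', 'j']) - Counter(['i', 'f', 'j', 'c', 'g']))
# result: Counter({'d': 1, 'n': 1})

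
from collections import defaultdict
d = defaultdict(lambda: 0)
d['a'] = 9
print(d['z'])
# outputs 0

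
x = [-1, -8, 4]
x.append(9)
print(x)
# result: [-1, -8, 4, 9]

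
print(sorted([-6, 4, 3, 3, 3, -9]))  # [-9, -6, 3, 3, 3, 4]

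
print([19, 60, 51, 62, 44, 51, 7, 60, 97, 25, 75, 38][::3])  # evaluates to [19, 62, 7, 25]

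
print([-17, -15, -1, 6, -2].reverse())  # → None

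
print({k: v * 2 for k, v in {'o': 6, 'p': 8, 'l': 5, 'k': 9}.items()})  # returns {'o': 12, 'p': 16, 'l': 10, 'k': 18}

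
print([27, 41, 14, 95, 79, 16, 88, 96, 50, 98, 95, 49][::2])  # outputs [27, 14, 79, 88, 50, 95]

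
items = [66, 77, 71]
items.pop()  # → 71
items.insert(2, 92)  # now [66, 77, 92]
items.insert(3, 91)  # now [66, 77, 92, 91]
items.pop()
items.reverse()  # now [92, 77, 66]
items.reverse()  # [66, 77, 92]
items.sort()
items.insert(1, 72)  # [66, 72, 77, 92]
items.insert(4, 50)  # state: [66, 72, 77, 92, 50]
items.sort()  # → [50, 66, 72, 77, 92]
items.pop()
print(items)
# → [50, 66, 72, 77]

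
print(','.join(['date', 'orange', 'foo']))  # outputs date,orange,foo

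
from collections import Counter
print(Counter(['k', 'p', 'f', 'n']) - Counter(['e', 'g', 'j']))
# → Counter({'k': 1, 'p': 1, 'f': 1, 'n': 1})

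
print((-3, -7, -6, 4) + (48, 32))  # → (-3, -7, -6, 4, 48, 32)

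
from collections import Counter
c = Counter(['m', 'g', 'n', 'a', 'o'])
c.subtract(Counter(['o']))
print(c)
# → Counter({'m': 1, 'g': 1, 'n': 1, 'a': 1, 'o': 0})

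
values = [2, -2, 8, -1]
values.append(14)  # [2, -2, 8, -1, 14]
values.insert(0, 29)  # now [29, 2, -2, 8, -1, 14]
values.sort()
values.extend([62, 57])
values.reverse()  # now [57, 62, 29, 14, 8, 2, -1, -2]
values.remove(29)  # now [57, 62, 14, 8, 2, -1, -2]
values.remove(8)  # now [57, 62, 14, 2, -1, -2]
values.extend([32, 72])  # [57, 62, 14, 2, -1, -2, 32, 72]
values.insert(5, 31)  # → [57, 62, 14, 2, -1, 31, -2, 32, 72]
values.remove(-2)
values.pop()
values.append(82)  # [57, 62, 14, 2, -1, 31, 32, 82]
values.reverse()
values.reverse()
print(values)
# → [57, 62, 14, 2, -1, 31, 32, 82]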